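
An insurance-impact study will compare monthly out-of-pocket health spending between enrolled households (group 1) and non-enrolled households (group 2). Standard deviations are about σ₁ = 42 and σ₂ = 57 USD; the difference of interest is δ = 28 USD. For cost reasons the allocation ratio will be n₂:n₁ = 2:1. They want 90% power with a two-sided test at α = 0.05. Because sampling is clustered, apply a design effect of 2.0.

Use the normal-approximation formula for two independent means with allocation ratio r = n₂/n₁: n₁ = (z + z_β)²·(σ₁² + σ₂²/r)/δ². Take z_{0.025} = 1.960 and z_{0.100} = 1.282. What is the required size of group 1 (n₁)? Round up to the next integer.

n₁ = 91

n₁ = (z_{α/2} + z_β)² · (σ₁² + σ₂²/r) / δ²
   = (1.960 + 1.282)² · (42² + 57²/2) / 28²
   = 10.5106 · (1764 + 1624.5) / 784
   = 10.5106 · 3388.5 / 784
   = 45.43
Design effect: 2.0 × 45.43 = 90.85.
Round up → n₁ = 91; n₂ = r·n₁ = 2 × 91 = 182.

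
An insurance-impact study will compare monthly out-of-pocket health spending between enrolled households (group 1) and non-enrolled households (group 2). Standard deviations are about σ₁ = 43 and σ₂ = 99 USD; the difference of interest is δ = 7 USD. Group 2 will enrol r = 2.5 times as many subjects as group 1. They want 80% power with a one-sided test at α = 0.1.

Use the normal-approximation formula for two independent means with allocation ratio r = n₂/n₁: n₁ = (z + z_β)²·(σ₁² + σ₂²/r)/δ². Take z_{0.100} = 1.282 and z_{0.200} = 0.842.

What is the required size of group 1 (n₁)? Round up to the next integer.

n₁ = 532

n₁ = (z_α + z_β)² · (σ₁² + σ₂²/r) / δ²
   = (1.282 + 0.842)² · (43² + 99²/2.5) / 7²
   = 4.5114 · (1849 + 3920.4) / 49
   = 4.5114 · 5769.4 / 49
   = 531.18
Round up → n₁ = 532; n₂ = r·n₁ = 2.5 × 532 = 1330.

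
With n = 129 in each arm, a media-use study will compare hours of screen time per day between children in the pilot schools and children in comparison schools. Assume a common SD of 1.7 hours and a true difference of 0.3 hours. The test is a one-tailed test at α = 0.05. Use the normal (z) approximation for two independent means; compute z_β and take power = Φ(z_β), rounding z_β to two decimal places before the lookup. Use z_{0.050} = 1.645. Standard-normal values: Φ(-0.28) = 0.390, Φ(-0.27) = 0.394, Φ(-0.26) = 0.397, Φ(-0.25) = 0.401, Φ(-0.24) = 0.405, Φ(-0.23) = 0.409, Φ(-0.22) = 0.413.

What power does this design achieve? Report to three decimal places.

Power ≈ 0.409

z_β = δ·√(n/(σ₁²+σ₂²)) − z_α
    = 0.3 · √(129/5.78) − 1.645
    = 0.3 · 4.72423 − 1.645
    = 1.4173 − 1.645 = -0.2277 → -0.23
Power = Φ(-0.23) = 0.409.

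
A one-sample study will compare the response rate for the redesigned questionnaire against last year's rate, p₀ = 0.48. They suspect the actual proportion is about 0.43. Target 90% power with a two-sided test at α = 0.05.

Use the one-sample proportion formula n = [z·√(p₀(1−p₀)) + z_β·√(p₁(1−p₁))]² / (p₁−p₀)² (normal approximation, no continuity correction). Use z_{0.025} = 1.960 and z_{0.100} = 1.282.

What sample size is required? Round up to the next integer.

n = 1042

n = [z_{α/2}·√(p₀q₀) + z_β·√(p₁q₁)]² / (p₁ − p₀)²
  = [1.960·√(0.48·0.52) + 1.282·√(0.43·0.57)]² / (-0.05)²
  = [1.960·0.4996 + 1.282·0.4951]² / 0.0025
  = [1.6139]² / 0.0025
  = 1041.87
Round up → n = 1042.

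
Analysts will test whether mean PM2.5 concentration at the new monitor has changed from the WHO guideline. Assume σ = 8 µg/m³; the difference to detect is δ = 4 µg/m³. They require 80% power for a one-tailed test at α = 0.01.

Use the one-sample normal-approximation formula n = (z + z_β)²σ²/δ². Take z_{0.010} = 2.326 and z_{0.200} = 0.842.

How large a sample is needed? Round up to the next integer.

n = (z_α + z_β)² · σ² / δ²
  = (2.326 + 0.842)² · 8² / 4²
  = 10.0362 · 64 / 16
  = 40.14
Round up → n = 41.

n = 41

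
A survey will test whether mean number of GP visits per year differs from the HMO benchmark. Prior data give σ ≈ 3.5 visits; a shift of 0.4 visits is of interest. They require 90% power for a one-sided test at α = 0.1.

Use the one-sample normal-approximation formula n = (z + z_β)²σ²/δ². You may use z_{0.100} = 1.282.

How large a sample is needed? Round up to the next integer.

n = (z_α + z_β)² · σ² / δ²
  = (1.282 + 1.282)² · 3.5² / 0.4²
  = 6.5741 · 12.25 / 0.16
  = 503.33
Round up → n = 504.

n = 504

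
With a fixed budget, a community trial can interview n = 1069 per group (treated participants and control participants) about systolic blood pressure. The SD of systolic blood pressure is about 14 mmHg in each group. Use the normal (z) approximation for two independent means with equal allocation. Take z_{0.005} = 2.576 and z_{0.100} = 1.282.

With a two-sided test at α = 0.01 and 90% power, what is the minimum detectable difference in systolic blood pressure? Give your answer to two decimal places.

δ = (z_{α/2} + z_β) · √((σ₁²+σ₂²)/n)
  = (2.576 + 1.282) · √(392/1069)
  = 3.858 · √0.3667
  = 3.858 · 0.6056
  = 2.3362

Minimum detectable difference ≈ 2.34 mmHg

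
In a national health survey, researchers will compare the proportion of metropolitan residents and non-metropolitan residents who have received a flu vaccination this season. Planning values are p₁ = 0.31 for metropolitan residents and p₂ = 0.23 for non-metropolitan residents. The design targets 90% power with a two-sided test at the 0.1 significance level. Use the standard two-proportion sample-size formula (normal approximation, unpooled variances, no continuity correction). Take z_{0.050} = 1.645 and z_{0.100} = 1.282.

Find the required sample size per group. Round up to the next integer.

n = 524 per group

n = (z_{α/2} + z_β)² · [p₁(1−p₁) + p₂(1−p₂)] / (p₁ − p₂)²
  = (1.645 + 1.282)² · (0.31·0.69 + 0.23·0.77) / (0.08)²
  = (2.927)² · (0.2139 + 0.1771) / 0.0064
  = 8.5673 · 0.3910 / 0.0064
  = 523.41
Round up → n = 524 per group.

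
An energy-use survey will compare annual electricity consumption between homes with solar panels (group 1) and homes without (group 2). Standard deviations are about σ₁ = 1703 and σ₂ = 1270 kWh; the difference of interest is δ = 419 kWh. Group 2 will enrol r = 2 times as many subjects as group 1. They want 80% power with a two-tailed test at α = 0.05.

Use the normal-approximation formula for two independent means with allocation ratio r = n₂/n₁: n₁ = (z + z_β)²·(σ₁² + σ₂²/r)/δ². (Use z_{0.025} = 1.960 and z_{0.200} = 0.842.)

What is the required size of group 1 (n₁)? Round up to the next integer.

n₁ = (z_{α/2} + z_β)² · (σ₁² + σ₂²/r) / δ²
   = (1.960 + 0.842)² · (1703² + 1270²/2) / 419²
   = 7.8512 · (2900209 + 806450) / 175561
   = 7.8512 · 3706659 / 175561
   = 165.76
Round up → n₁ = 166; n₂ = r·n₁ = 2 × 166 = 332.

n₁ = 166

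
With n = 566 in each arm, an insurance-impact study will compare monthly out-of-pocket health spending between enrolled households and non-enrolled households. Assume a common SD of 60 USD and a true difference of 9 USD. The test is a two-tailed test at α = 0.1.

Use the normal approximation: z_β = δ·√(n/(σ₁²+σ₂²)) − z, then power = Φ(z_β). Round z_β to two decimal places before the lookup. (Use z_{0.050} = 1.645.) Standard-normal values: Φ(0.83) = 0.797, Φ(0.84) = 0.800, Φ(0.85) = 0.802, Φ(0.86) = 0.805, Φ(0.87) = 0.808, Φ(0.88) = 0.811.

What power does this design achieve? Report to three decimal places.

Power ≈ 0.811

z_β = δ·√(n/(σ₁²+σ₂²)) − z_{α/2}
    = 9 · √(566/7200) − 1.645
    = 9 · 0.28038 − 1.645
    = 2.5234 − 1.645 = 0.8784 → 0.88
Power = Φ(0.88) = 0.811.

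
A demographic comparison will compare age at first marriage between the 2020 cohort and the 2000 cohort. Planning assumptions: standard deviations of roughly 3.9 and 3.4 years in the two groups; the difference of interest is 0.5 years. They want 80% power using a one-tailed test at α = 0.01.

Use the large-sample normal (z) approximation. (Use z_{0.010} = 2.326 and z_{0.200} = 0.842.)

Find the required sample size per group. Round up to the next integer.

n = (z_α + z_β)² · (σ₁² + σ₂²) / δ²
  = (2.326 + 0.842)² · (3.9² + 3.4² = 26.77) / 0.5²
  = 10.0362 · 26.77 / 0.25
  = 1074.68
Round up → n = 1075 per group.

n = 1075 per group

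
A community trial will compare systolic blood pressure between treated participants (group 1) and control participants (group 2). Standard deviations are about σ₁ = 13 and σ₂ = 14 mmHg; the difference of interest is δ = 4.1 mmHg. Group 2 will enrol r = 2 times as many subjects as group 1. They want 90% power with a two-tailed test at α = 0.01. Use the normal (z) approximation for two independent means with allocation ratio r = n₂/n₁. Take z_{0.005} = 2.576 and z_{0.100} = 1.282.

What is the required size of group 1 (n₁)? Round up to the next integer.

n₁ = 237

n₁ = (z_{α/2} + z_β)² · (σ₁² + σ₂²/r) / δ²
   = (2.576 + 1.282)² · (13² + 14²/2) / 4.1²
   = 14.8842 · (169 + 98) / 16.81
   = 14.8842 · 267 / 16.81
   = 236.41
Round up → n₁ = 237; n₂ = r·n₁ = 2 × 237 = 474.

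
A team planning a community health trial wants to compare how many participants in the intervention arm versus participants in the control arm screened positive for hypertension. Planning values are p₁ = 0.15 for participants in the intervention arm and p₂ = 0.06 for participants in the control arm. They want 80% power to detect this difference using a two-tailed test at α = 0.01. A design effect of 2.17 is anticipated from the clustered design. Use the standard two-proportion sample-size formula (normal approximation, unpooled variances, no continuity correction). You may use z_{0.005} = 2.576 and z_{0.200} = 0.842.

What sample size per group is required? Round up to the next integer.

n = 576 per group

n = (z_{α/2} + z_β)² · [p₁(1−p₁) + p₂(1−p₂)] / (p₁ − p₂)²
  = (2.576 + 0.842)² · (0.15·0.85 + 0.06·0.94) / (0.09)²
  = (3.418)² · (0.1275 + 0.0564) / 0.0081
  = 11.6827 · 0.1839 / 0.0081
  = 265.24
Design effect: 2.17 × 265.24 = 575.57.
Round up → n = 576 per group.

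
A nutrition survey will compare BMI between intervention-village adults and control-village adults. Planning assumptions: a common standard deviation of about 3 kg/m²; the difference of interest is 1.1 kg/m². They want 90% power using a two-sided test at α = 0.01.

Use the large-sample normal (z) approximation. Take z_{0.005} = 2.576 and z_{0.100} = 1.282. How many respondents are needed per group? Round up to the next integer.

n = 222 per group

n = (z_{α/2} + z_β)² · (σ₁² + σ₂²) / δ²
  = (2.576 + 1.282)² · (2·3² = 18) / 1.1²
  = 14.8842 · 18 / 1.21
  = 221.42
Round up → n = 222 per group.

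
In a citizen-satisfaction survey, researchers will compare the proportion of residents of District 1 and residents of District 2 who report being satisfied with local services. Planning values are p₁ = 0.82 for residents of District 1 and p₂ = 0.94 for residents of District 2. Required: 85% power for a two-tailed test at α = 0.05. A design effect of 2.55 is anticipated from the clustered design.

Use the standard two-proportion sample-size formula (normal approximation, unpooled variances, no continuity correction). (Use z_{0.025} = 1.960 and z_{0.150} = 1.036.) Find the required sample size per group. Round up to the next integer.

n = (z_{α/2} + z_β)² · [p₁(1−p₁) + p₂(1−p₂)] / (p₁ − p₂)²
  = (1.960 + 1.036)² · (0.82·0.18 + 0.94·0.06) / (-0.12)²
  = (2.996)² · (0.1476 + 0.0564) / 0.0144
  = 8.9760 · 0.2040 / 0.0144
  = 127.16
Design effect: 2.55 × 127.16 = 324.26.
Round up → n = 325 per group.

n = 325 per group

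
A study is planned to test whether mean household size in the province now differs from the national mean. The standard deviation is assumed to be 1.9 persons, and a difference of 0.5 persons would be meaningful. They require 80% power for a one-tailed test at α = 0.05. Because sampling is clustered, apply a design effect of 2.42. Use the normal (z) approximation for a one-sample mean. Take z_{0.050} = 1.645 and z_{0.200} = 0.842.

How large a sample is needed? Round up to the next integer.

n = (z_α + z_β)² · σ² / δ²
  = (1.645 + 0.842)² · 1.9² / 0.5²
  = 6.1852 · 3.61 / 0.25
  = 89.31
Design effect: 2.42 × 89.31 = 216.14.
Round up → n = 217.

n = 217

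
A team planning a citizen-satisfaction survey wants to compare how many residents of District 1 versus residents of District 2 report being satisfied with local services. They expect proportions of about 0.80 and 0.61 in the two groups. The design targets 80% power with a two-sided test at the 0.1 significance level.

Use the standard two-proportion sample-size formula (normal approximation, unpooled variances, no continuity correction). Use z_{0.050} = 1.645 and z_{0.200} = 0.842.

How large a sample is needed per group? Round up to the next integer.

n = (z_{α/2} + z_β)² · [p₁(1−p₁) + p₂(1−p₂)] / (p₁ − p₂)²
  = (1.645 + 0.842)² · (0.80·0.20 + 0.61·0.39) / (0.19)²
  = (2.487)² · (0.1600 + 0.2379) / 0.0361
  = 6.1852 · 0.3979 / 0.0361
  = 68.17
Round up → n = 69 per group.

n = 69 per group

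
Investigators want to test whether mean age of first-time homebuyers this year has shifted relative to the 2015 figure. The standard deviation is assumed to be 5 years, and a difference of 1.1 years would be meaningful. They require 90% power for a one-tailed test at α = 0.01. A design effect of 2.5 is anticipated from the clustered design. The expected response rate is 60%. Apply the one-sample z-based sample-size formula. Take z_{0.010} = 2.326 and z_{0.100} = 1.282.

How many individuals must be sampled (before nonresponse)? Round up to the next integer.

n = (z_α + z_β)² · σ² / δ²
  = (2.326 + 1.282)² · 5² / 1.1²
  = 13.0177 · 25 / 1.21
  = 268.96
Design effect: 2.5 × 268.96 = 672.40.
Adjust for 60% response: 672.40 / 0.60 = 1120.67.
Round up → n = 1121.

n = 1121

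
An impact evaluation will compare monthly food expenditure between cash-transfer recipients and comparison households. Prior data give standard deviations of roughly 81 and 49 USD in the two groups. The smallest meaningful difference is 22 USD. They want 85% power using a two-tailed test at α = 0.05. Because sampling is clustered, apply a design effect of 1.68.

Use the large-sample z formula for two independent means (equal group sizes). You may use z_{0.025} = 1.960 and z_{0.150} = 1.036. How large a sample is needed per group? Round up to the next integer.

n = (z_{α/2} + z_β)² · (σ₁² + σ₂²) / δ²
  = (1.960 + 1.036)² · (81² + 49² = 8962) / 22²
  = 8.9760 · 8962 / 484
  = 166.20
Design effect: 1.68 × 166.20 = 279.22.
Round up → n = 280 per group.

n = 280 per group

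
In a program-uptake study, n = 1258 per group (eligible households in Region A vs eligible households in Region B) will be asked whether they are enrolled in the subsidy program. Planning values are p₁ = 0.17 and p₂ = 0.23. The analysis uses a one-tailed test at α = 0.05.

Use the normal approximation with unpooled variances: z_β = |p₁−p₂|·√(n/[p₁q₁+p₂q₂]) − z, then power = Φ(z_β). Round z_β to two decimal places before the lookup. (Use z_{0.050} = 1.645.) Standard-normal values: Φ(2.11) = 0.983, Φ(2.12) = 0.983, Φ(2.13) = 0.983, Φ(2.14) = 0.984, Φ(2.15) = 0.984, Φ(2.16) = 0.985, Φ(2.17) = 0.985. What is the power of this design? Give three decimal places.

z_β = |p₁−p₂|·√(n/[p₁q₁+p₂q₂]) − z_α
    = 0.06 · √(1258/0.3182) − 1.645
    = 0.06 · 62.8768 − 1.645
    = 3.7726 − 1.645 = 2.1276 → 2.13
Power = Φ(2.13) = 0.983.

Power ≈ 0.983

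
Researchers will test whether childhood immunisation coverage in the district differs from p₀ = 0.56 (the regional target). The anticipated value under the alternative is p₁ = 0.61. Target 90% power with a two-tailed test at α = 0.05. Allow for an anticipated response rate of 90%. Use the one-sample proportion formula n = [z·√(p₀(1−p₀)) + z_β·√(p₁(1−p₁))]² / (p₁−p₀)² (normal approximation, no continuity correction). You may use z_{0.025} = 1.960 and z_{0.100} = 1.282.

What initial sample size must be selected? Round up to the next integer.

n = [z_{α/2}·√(p₀q₀) + z_β·√(p₁q₁)]² / (p₁ − p₀)²
  = [1.960·√(0.56·0.44) + 1.282·√(0.61·0.39)]² / (0.05)²
  = [1.960·0.4964 + 1.282·0.4877]² / 0.0025
  = [1.5982]² / 0.0025
  = 1021.71
Adjust for 90% response: 1021.71 / 0.90 = 1135.24.
Round up → n = 1136.

n = 1136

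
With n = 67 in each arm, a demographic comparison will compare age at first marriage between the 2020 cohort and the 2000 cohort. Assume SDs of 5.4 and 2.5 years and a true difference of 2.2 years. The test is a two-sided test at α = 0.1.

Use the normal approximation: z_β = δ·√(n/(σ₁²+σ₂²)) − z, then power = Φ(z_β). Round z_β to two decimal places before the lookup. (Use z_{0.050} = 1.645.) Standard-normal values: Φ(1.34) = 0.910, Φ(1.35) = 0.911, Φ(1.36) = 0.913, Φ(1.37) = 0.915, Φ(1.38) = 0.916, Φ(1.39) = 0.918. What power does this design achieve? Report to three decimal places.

z_β = δ·√(n/(σ₁²+σ₂²)) − z_{α/2}
    = 2.2 · √(67/35.41) − 1.645
    = 2.2 · 1.37554 − 1.645
    = 3.0262 − 1.645 = 1.3812 → 1.38
Power = Φ(1.38) = 0.916.

Power ≈ 0.916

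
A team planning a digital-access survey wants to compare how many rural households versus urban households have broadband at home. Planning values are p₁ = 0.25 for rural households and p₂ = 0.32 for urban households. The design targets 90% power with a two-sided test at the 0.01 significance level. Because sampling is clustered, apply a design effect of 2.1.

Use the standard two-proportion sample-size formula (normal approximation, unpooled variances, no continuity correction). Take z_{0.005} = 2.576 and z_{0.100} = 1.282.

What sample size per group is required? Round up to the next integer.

n = 2585 per group

n = (z_{α/2} + z_β)² · [p₁(1−p₁) + p₂(1−p₂)] / (p₁ − p₂)²
  = (2.576 + 1.282)² · (0.25·0.75 + 0.32·0.68) / (-0.07)²
  = (3.858)² · (0.1875 + 0.2176) / 0.0049
  = 14.8842 · 0.4051 / 0.0049
  = 1230.53
Design effect: 2.1 × 1230.53 = 2584.10.
Round up → n = 2585 per group.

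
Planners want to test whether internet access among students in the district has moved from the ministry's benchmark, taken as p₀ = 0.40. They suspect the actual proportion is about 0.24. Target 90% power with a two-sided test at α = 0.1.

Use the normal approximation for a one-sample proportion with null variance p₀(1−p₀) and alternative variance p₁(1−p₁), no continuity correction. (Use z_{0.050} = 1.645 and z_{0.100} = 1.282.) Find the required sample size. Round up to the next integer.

n = 72

n = [z_{α/2}·√(p₀q₀) + z_β·√(p₁q₁)]² / (p₁ − p₀)²
  = [1.645·√(0.40·0.60) + 1.282·√(0.24·0.76)]² / (-0.16)²
  = [1.645·0.4899 + 1.282·0.4271]² / 0.0256
  = [1.3534]² / 0.0256
  = 71.55
Round up → n = 72.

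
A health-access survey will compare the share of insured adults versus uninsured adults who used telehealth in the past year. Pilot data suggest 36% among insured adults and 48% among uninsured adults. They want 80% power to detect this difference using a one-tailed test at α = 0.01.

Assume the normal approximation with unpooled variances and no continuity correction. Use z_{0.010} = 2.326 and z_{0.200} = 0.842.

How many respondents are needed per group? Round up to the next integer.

n = 335 per group

n = (z_α + z_β)² · [p₁(1−p₁) + p₂(1−p₂)] / (p₁ − p₂)²
  = (2.326 + 0.842)² · (0.36·0.64 + 0.48·0.52) / (-0.12)²
  = (3.168)² · (0.2304 + 0.2496) / 0.0144
  = 10.0362 · 0.4800 / 0.0144
  = 334.54
Round up → n = 335 per group.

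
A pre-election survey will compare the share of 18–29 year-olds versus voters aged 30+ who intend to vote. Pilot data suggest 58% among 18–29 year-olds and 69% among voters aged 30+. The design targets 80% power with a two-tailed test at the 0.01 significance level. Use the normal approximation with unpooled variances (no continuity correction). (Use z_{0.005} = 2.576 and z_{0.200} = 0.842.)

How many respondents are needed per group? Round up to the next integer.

n = 442 per group

n = (z_{α/2} + z_β)² · [p₁(1−p₁) + p₂(1−p₂)] / (p₁ − p₂)²
  = (2.576 + 0.842)² · (0.58·0.42 + 0.69·0.31) / (-0.11)²
  = (3.418)² · (0.2436 + 0.2139) / 0.0121
  = 11.6827 · 0.4575 / 0.0121
  = 441.72
Round up → n = 442 per group.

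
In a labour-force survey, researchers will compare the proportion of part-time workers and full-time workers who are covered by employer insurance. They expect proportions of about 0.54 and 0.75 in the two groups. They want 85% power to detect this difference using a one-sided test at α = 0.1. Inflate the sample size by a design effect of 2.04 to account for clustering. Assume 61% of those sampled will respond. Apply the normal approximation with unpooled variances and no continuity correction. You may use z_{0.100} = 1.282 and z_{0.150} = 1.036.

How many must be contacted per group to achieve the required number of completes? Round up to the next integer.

n = 178 per group

n = (z_α + z_β)² · [p₁(1−p₁) + p₂(1−p₂)] / (p₁ − p₂)²
  = (1.282 + 1.036)² · (0.54·0.46 + 0.75·0.25) / (-0.21)²
  = (2.318)² · (0.2484 + 0.1875) / 0.0441
  = 5.3731 · 0.4359 / 0.0441
  = 53.11
Design effect: 2.04 × 53.11 = 108.34.
Adjust for 61% response: 108.34 / 0.61 = 177.61.
Round up → n = 178 per group.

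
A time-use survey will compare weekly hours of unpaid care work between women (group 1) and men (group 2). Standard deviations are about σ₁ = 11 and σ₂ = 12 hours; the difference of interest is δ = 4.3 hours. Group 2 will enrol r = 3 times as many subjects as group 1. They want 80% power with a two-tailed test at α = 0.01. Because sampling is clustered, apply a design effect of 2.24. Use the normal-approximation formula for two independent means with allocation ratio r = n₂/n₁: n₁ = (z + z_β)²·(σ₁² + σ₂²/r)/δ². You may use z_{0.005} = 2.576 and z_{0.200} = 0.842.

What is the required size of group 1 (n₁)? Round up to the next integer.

n₁ = (z_{α/2} + z_β)² · (σ₁² + σ₂²/r) / δ²
   = (2.576 + 0.842)² · (11² + 12²/3) / 4.3²
   = 11.6827 · (121 + 48) / 18.49
   = 11.6827 · 169 / 18.49
   = 106.78
Design effect: 2.24 × 106.78 = 239.19.
Round up → n₁ = 240; n₂ = r·n₁ = 3 × 240 = 720.

n₁ = 240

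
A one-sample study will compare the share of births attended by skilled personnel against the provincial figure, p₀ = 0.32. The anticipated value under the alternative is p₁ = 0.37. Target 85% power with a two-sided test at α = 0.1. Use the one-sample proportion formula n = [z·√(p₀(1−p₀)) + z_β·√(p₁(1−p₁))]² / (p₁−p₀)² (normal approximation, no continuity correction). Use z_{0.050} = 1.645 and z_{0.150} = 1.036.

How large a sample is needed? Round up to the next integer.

n = [z_{α/2}·√(p₀q₀) + z_β·√(p₁q₁)]² / (p₁ − p₀)²
  = [1.645·√(0.32·0.68) + 1.036·√(0.37·0.63)]² / (0.05)²
  = [1.645·0.4665 + 1.036·0.4828]² / 0.0025
  = [1.2675]² / 0.0025
  = 642.66
Round up → n = 643.

n = 643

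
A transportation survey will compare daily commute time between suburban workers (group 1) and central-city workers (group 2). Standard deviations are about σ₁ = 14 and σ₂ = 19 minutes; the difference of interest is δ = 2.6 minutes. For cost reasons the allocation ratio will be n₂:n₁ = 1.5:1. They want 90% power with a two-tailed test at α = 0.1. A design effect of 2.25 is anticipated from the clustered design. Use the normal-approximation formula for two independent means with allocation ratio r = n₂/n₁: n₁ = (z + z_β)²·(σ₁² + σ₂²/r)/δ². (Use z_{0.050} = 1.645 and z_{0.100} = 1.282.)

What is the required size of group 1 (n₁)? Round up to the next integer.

n₁ = (z_{α/2} + z_β)² · (σ₁² + σ₂²/r) / δ²
   = (1.645 + 1.282)² · (14² + 19²/1.5) / 2.6²
   = 8.5673 · (196 + 240.6667) / 6.76
   = 8.5673 · 436.6667 / 6.76
   = 553.41
Design effect: 2.25 × 553.41 = 1245.18.
Round up → n₁ = 1246; n₂ = r·n₁ = 1.5 × 1246 = 1869.

n₁ = 1246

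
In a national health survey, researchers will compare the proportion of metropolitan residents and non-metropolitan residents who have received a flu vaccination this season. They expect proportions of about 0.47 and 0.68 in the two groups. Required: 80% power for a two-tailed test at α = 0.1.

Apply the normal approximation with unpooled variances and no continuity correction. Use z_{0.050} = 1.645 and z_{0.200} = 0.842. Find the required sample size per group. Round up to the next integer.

n = (z_{α/2} + z_β)² · [p₁(1−p₁) + p₂(1−p₂)] / (p₁ − p₂)²
  = (1.645 + 0.842)² · (0.47·0.53 + 0.68·0.32) / (-0.21)²
  = (2.487)² · (0.2491 + 0.2176) / 0.0441
  = 6.1852 · 0.4667 / 0.0441
  = 65.46
Round up → n = 66 per group.

n = 66 per group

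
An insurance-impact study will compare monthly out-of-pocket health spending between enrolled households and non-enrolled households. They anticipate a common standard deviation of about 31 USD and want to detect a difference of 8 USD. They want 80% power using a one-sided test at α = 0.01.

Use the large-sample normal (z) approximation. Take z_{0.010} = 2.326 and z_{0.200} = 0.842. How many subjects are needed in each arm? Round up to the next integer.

n = 302 per group

n = (z_α + z_β)² · (σ₁² + σ₂²) / δ²
  = (2.326 + 0.842)² · (2·31² = 1922) / 8²
  = 10.0362 · 1922 / 64
  = 301.40
Round up → n = 302 per group.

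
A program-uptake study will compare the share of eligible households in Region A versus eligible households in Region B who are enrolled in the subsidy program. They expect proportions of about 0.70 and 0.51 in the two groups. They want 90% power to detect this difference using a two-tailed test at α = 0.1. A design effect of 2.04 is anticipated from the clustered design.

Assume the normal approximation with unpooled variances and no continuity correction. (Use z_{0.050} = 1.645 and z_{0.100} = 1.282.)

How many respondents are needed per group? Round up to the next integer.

n = 223 per group

n = (z_{α/2} + z_β)² · [p₁(1−p₁) + p₂(1−p₂)] / (p₁ − p₂)²
  = (1.645 + 1.282)² · (0.70·0.30 + 0.51·0.49) / (0.19)²
  = (2.927)² · (0.2100 + 0.2499) / 0.0361
  = 8.5673 · 0.4599 / 0.0361
  = 109.14
Design effect: 2.04 × 109.14 = 222.65.
Round up → n = 223 per group.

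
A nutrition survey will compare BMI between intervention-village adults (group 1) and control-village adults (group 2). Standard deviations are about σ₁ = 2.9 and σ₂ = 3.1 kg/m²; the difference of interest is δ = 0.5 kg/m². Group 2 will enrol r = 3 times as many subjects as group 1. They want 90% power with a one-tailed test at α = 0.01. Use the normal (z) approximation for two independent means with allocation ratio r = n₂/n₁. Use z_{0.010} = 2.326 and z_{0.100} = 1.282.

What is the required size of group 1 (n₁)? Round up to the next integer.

n₁ = 605

n₁ = (z_α + z_β)² · (σ₁² + σ₂²/r) / δ²
   = (2.326 + 1.282)² · (2.9² + 3.1²/3) / 0.5²
   = 13.0177 · (8.41 + 3.2033) / 0.25
   = 13.0177 · 11.6133 / 0.25
   = 604.71
Round up → n₁ = 605; n₂ = r·n₁ = 3 × 605 = 1815.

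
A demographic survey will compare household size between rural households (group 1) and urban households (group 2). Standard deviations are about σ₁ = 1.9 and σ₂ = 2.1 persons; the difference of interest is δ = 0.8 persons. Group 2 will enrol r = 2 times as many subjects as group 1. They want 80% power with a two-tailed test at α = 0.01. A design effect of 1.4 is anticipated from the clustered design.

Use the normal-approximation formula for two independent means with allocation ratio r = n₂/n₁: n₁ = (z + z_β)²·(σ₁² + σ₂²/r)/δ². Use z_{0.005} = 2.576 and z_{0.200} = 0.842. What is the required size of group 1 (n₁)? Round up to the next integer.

n₁ = 149

n₁ = (z_{α/2} + z_β)² · (σ₁² + σ₂²/r) / δ²
   = (2.576 + 0.842)² · (1.9² + 2.1²/2) / 0.8²
   = 11.6827 · (3.61 + 2.205) / 0.64
   = 11.6827 · 5.815 / 0.64
   = 106.15
Design effect: 1.4 × 106.15 = 148.61.
Round up → n₁ = 149; n₂ = r·n₁ = 2 × 149 = 298.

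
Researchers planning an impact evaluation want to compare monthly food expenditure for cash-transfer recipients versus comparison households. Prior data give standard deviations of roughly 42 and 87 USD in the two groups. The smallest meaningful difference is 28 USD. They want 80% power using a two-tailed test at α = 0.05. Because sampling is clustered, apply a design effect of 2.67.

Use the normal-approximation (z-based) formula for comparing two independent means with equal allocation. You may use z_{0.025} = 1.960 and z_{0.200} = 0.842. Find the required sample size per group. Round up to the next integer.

n = 250 per group

n = (z_{α/2} + z_β)² · (σ₁² + σ₂²) / δ²
  = (1.960 + 0.842)² · (42² + 87² = 9333) / 28²
  = 7.8512 · 9333 / 784
  = 93.46
Design effect: 2.67 × 93.46 = 249.55.
Round up → n = 250 per group.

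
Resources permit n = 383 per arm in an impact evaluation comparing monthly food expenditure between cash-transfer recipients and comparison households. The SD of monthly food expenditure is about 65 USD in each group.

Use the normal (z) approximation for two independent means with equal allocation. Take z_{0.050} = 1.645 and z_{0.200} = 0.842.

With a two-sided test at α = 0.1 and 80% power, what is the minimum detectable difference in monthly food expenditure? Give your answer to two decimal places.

δ = (z_{α/2} + z_β) · √((σ₁²+σ₂²)/n)
  = (1.645 + 0.842) · √(8450/383)
  = 2.487 · √22.0627
  = 2.487 · 4.6971
  = 11.6817

Minimum detectable difference ≈ 11.68 USD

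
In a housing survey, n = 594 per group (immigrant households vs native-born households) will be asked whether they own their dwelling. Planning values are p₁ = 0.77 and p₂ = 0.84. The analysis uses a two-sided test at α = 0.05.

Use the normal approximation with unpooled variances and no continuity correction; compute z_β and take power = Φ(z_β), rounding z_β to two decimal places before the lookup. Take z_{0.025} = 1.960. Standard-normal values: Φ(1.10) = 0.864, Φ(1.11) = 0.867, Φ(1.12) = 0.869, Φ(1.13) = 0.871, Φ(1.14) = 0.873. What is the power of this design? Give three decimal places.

Power ≈ 0.864

z_β = |p₁−p₂|·√(n/[p₁q₁+p₂q₂]) − z_{α/2}
    = 0.07 · √(594/0.3115) − 1.960
    = 0.07 · 43.6681 − 1.960
    = 3.0568 − 1.960 = 1.0968 → 1.10
Power = Φ(1.10) = 0.864.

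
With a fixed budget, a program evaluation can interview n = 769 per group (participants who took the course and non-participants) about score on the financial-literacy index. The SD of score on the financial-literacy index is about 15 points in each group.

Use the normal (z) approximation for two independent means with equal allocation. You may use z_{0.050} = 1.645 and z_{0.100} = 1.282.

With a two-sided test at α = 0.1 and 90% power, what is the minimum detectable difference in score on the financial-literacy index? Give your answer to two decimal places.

δ = (z_{α/2} + z_β) · √((σ₁²+σ₂²)/n)
  = (1.645 + 1.282) · √(450/769)
  = 2.927 · √0.58518
  = 2.927 · 0.7650
  = 2.2391

Minimum detectable difference ≈ 2.24 points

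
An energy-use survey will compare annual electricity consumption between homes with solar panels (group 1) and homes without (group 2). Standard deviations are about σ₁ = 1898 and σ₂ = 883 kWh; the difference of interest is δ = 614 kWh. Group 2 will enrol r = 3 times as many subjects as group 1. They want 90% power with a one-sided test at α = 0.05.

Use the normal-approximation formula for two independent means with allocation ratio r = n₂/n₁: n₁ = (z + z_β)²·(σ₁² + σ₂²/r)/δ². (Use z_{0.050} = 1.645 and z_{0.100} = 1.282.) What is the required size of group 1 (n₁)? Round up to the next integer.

n₁ = (z_α + z_β)² · (σ₁² + σ₂²/r) / δ²
   = (1.645 + 1.282)² · (1898² + 883²/3) / 614²
   = 8.5673 · (3602404 + 259896.3) / 376996
   = 8.5673 · 3862300.3 / 376996
   = 87.77
Round up → n₁ = 88; n₂ = r·n₁ = 3 × 88 = 264.

n₁ = 88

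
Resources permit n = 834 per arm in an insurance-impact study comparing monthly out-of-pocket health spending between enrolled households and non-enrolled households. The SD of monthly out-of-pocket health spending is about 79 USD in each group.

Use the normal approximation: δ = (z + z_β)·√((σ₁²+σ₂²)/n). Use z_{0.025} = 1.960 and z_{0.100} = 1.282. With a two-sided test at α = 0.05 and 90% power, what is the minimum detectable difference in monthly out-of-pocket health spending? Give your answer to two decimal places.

Minimum detectable difference ≈ 12.54 USD

δ = (z_{α/2} + z_β) · √((σ₁²+σ₂²)/n)
  = (1.960 + 1.282) · √(12482/834)
  = 3.242 · √14.9664
  = 3.242 · 3.8686
  = 12.5422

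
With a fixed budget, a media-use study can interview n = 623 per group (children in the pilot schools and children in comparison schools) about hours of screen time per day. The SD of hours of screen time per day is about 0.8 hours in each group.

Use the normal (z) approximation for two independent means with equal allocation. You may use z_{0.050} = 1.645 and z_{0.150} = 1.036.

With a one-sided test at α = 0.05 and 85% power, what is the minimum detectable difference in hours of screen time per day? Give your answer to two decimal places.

δ = (z_α + z_β) · √((σ₁²+σ₂²)/n)
  = (1.645 + 1.036) · √(1.28/623)
  = 2.681 · √0.00205
  = 2.681 · 0.0453
  = 0.1215

Minimum detectable difference ≈ 0.12 hours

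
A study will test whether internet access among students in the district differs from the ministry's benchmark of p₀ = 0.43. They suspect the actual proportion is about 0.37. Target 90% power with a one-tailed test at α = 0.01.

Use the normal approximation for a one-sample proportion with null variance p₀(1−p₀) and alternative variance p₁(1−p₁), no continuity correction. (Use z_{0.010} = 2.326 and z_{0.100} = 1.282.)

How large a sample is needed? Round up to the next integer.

n = [z_α·√(p₀q₀) + z_β·√(p₁q₁)]² / (p₁ − p₀)²
  = [2.326·√(0.43·0.57) + 1.282·√(0.37·0.63)]² / (-0.06)²
  = [2.326·0.4951 + 1.282·0.4828]² / 0.0036
  = [1.7705]² / 0.0036
  = 870.74
Round up → n = 871.

n = 871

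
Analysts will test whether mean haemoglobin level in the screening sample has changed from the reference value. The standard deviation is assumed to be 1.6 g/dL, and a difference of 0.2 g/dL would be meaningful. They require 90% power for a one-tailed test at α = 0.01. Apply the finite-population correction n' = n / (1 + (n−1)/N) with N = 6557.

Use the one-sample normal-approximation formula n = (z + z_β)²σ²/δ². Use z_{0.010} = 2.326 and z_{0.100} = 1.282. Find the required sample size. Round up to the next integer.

n = (z_α + z_β)² · σ² / δ²
  = (2.326 + 1.282)² · 1.6² / 0.2²
  = 13.0177 · 2.56 / 0.04
  = 833.13
Finite-population correction (N = 6557): 833.13 / (1 + (833.13 − 1)/6557) = 739.31.
Round up → n = 740.

n = 740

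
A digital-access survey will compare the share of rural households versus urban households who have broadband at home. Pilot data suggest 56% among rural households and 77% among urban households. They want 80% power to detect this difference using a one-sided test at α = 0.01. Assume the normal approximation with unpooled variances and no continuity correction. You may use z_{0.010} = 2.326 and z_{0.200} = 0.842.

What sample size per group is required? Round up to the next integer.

n = 97 per group

n = (z_α + z_β)² · [p₁(1−p₁) + p₂(1−p₂)] / (p₁ − p₂)²
  = (2.326 + 0.842)² · (0.56·0.44 + 0.77·0.23) / (-0.21)²
  = (3.168)² · (0.2464 + 0.1771) / 0.0441
  = 10.0362 · 0.4235 / 0.0441
  = 96.38
Round up → n = 97 per group.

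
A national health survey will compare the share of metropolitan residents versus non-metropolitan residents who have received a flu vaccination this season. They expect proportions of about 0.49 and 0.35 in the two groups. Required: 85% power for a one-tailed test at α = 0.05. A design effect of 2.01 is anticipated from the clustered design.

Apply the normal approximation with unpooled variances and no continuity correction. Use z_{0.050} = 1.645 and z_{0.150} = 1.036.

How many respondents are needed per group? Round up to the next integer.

n = 352 per group

n = (z_α + z_β)² · [p₁(1−p₁) + p₂(1−p₂)] / (p₁ − p₂)²
  = (1.645 + 1.036)² · (0.49·0.51 + 0.35·0.65) / (0.14)²
  = (2.681)² · (0.2499 + 0.2275) / 0.0196
  = 7.1878 · 0.4774 / 0.0196
  = 175.07
Design effect: 2.01 × 175.07 = 351.90.
Round up → n = 352 per group.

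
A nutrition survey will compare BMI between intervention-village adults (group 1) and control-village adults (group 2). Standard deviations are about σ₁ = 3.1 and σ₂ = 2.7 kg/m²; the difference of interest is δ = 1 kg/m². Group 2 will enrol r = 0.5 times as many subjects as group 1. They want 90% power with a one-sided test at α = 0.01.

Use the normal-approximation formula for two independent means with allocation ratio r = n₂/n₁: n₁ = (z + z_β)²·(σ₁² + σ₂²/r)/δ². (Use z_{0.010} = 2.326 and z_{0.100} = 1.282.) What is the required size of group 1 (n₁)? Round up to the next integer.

n₁ = 315

n₁ = (z_α + z_β)² · (σ₁² + σ₂²/r) / δ²
   = (2.326 + 1.282)² · (3.1² + 2.7²/0.5) / 1²
   = 13.0177 · (9.61 + 14.58) / 1
   = 13.0177 · 24.19 / 1
   = 314.90
Round up → n₁ = 315; n₂ = r·n₁ = 0.5 × 315 = 158.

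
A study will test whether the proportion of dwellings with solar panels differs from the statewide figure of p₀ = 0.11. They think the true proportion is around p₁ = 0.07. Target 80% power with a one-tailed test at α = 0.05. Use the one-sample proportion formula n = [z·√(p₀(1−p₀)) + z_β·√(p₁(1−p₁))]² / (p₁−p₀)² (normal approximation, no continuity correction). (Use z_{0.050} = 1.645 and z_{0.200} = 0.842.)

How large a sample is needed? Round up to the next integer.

n = [z_α·√(p₀q₀) + z_β·√(p₁q₁)]² / (p₁ − p₀)²
  = [1.645·√(0.11·0.89) + 0.842·√(0.07·0.93)]² / (-0.04)²
  = [1.645·0.3129 + 0.842·0.2551]² / 0.0016
  = [0.7295]² / 0.0016
  = 332.64
Round up → n = 333.

n = 333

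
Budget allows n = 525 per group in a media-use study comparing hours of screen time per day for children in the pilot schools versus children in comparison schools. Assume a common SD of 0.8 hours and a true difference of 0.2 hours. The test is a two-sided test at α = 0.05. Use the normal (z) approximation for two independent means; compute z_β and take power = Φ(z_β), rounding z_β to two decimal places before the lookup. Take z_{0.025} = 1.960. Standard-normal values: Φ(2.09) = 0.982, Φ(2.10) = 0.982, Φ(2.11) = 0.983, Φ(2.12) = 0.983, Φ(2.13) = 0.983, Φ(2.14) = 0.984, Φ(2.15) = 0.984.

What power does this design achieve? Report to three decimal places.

Power ≈ 0.982

z_β = δ·√(n/(σ₁²+σ₂²)) − z_{α/2}
    = 0.2 · √(525/1.28) − 1.960
    = 0.2 · 20.25231 − 1.960
    = 4.0505 − 1.960 = 2.0905 → 2.09
Power = Φ(2.09) = 0.982.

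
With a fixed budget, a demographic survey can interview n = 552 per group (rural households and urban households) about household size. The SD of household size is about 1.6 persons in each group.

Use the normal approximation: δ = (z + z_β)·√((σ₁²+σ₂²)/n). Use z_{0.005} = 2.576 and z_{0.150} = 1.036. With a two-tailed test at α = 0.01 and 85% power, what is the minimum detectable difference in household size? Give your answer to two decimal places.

Minimum detectable difference ≈ 0.35 persons

δ = (z_{α/2} + z_β) · √((σ₁²+σ₂²)/n)
  = (2.576 + 1.036) · √(5.12/552)
  = 3.612 · √0.00928
  = 3.612 · 0.0963
  = 0.3479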